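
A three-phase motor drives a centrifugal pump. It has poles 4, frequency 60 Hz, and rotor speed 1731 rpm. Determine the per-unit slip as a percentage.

n_s = 120f/p = 120×60/4 = 1800 rpm
s = (n_s − n)/n_s = (1800 − 1731)/1800 = 0.0383

3.8 %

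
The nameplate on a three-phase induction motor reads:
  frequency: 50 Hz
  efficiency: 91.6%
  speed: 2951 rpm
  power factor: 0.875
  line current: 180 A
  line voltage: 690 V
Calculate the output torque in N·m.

P_in = √3·V·I·cosφ = 1.732 × 690 × 180 × 0.875 = 188225 W
P_out = η·P_in = 0.916 × 188225 = 172414 W
n = 2951 rpm
ω = 2π×2951/60 = 309 rad/s
τ = P_out/ω = 172414/309 = 558 N·m

558 N·m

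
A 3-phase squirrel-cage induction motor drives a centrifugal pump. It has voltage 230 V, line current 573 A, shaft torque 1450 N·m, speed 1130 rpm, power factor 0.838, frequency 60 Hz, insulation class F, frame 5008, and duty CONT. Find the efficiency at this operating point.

89.7 %

ω = 2π × 1130/60 = 118.3 rad/s; P_out = τω = 1450 × 118.3 = 171535 W
P_in = √3·V_L·I_L·cosφ = 1.732 × 230 × 573 × 0.838 = 191282 W
η = P_out / P_in = 171535 / 191282 = 0.897 = 89.7%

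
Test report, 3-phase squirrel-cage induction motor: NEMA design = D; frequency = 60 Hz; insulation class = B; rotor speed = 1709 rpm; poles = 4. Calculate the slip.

n_s = 120f/p = 120×60/4 = 1800 rpm
s = (n_s − n)/n_s = (1800 − 1709)/1800 = 0.0506

5.06 %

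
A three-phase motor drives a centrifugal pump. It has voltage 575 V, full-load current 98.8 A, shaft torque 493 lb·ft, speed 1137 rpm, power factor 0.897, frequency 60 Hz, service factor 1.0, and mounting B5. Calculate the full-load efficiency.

90.2 %

τ = 493 lb·ft × 1.356 = 668.5 N·m
ω = 2π × 1137/60 = 119.1 rad/s; P_out = τω = 668.5 × 119.1 = 79618 W
P_in = √3·V_L·I_L·cosφ = 1.732 × 575 × 98.8 × 0.897 = 88260 W
η = P_out / P_in = 79618 / 88260 = 0.902 = 90.2%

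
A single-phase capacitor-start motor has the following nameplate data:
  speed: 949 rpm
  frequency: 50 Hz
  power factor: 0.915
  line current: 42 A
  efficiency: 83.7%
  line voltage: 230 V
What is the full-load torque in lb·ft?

54.9 lb·ft

P_in = V·I·cosφ = 230 × 42 × 0.915 = 8839 W
P_out = η·P_in = 0.837 × 8839 = 7398 W
n = 949 rpm
ω = 2π×949/60 = 99.38 rad/s
τ = P_out/ω = 7398/99.38 = 74.44 N·m
In lb·ft: 74.44/1.356 = 54.9 lb·ft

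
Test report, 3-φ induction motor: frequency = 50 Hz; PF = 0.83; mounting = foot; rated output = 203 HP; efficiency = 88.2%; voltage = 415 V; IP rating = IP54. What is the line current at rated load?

288 A

P_out = 203 × 746 = 151438 W
P_in = P_out / η = 151438 / 0.882 = 171698 W
I_L = P_in / (√3·V_L·cosφ) = 171698 / (1.732 × 415 × 0.83) = 288 A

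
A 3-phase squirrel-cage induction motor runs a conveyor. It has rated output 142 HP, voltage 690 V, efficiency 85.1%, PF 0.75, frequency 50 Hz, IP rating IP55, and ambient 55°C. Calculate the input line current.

139 A

P_out = 142 × 746 = 105932 W
P_in = P_out / η = 105932 / 0.851 = 124479 W
I_L = P_in / (√3·V_L·cosφ) = 124479 / (1.732 × 690 × 0.75) = 139 A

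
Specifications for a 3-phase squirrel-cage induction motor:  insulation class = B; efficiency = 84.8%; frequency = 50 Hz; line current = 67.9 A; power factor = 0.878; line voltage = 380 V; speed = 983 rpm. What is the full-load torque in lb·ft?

P_in = √3·V·I·cosφ = 1.732 × 380 × 67.9 × 0.878 = 39237 W
P_out = η·P_in = 0.848 × 39237 = 33273 W
n = 983 rpm
ω = 2π×983/60 = 102.9 rad/s
τ = P_out/ω = 33273/102.9 = 323.4 N·m
In lb·ft: 323.4/1.356 = 238 lb·ft

238 lb·ft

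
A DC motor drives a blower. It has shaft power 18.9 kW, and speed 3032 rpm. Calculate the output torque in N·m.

59.5 N·m

ω = 2π × 3032/60 = 317.5 rad/s
τ = P/ω = 18900/317.5 = 59.5 N·m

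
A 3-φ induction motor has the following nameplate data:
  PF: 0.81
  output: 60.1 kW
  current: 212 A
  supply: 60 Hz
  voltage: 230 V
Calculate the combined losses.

8.31 kW

P_in = √3·V·I·cosφ = 1.732×230×212×0.81 = 68406 W
P_out = 60100 W
Losses = P_in − P_out = 68406 − 60100 = 8306 W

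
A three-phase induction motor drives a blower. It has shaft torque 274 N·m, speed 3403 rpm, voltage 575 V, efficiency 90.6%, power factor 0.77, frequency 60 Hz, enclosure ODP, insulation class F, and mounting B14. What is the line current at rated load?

ω = 2π×3403/60 = 356.4 rad/s; P_out = τω = 274 × 356.4 = 97654 W
P_in = P_out / η = 97654 / 0.906 = 107786 W
I_L = P_in / (√3·V_L·cosφ) = 107786 / (1.732 × 575 × 0.77) = 141 A

141 A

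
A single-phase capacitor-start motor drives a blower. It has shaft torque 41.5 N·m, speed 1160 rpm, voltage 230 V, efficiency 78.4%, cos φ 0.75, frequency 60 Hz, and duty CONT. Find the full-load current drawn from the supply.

37.3 A

ω = 2π×1160/60 = 121.5 rad/s; P_out = τω = 41.5 × 121.5 = 5042 W
P_in = P_out / η = 5042 / 0.784 = 6431 W
I = P_in / (V·cosφ) = 6431 / (230 × 0.75) = 37.3 A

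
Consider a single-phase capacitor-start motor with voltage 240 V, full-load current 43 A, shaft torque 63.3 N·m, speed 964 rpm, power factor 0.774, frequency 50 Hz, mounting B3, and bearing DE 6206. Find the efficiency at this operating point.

ω = 2π × 964/60 = 100.9 rad/s; P_out = τω = 63.3 × 100.9 = 6387 W
P_in = V·I·cosφ = 240 × 43 × 0.774 = 7988 W
η = P_out / P_in = 6387 / 7988 = 0.800 = 80.0%

80.0 %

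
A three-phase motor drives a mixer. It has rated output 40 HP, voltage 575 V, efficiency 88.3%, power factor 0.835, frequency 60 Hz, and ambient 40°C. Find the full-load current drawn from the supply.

P_out = 40 × 746 = 29840 W
P_in = P_out / η = 29840 / 0.883 = 33794 W
I_L = P_in / (√3·V_L·cosφ) = 33794 / (1.732 × 575 × 0.835) = 40.6 A

40.6 A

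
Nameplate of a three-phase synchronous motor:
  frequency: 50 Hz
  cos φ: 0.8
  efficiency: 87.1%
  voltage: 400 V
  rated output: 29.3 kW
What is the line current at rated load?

P_out = 29.3 kW = 29300 W
P_in = P_out / η = 29300 / 0.871 = 33639 W
I_L = P_in / (√3·V_L·cosφ) = 33639 / (1.732 × 400 × 0.8) = 60.7 A

60.7 A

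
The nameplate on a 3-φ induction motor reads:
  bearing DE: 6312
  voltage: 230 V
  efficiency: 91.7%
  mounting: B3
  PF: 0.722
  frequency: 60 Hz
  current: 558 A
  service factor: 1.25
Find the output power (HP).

197 HP

P_in = √3·V·I·cosφ = 1.732 × 230 × 558 × 0.722 = 160490 W
P_out = η·P_in = 0.917 × 160490 = 147169 W
= 147169/746 = 197 HP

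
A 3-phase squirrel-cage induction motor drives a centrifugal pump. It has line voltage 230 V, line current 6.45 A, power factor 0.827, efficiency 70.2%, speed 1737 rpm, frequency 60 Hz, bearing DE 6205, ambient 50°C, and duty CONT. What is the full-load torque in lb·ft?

P_in = √3·V·I·cosφ = 1.732 × 230 × 6.45 × 0.827 = 2125 W
P_out = η·P_in = 0.702 × 2125 = 1492 W
n = 1737 rpm
ω = 2π×1737/60 = 181.9 rad/s
τ = P_out/ω = 1492/181.9 = 8.202 N·m
In lb·ft: 8.202/1.356 = 6.05 lb·ft

6.05 lb·ft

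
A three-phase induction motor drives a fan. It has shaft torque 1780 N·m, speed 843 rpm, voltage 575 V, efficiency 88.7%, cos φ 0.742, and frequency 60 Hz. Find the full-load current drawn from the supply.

ω = 2π×843/60 = 88.28 rad/s; P_out = τω = 1780 × 88.28 = 157138 W
P_in = P_out / η = 157138 / 0.887 = 177157 W
I_L = P_in / (√3·V_L·cosφ) = 177157 / (1.732 × 575 × 0.742) = 240 A

240 A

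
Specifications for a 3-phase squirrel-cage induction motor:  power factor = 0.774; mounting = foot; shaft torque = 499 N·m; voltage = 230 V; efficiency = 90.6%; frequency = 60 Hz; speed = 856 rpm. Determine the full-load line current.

160 A

ω = 2π×856/60 = 89.64 rad/s; P_out = τω = 499 × 89.64 = 44730 W
P_in = P_out / η = 44730 / 0.906 = 49371 W
I_L = P_in / (√3·V_L·cosφ) = 49371 / (1.732 × 230 × 0.774) = 160 A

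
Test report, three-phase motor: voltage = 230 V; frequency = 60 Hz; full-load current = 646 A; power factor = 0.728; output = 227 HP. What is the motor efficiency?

90.4 %

P_out = 227 × 746 = 169342 W
P_in = √3·V_L·I_L·cosφ = 1.732 × 230 × 646 × 0.728 = 187344 W
η = P_out / P_in = 169342 / 187344 = 0.904 = 90.4%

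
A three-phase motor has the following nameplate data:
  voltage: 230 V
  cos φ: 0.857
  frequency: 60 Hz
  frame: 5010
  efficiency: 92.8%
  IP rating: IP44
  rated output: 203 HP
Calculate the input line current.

478 A

P_out = 203 × 746 = 151438 W
P_in = P_out / η = 151438 / 0.928 = 163188 W
I_L = P_in / (√3·V_L·cosφ) = 163188 / (1.732 × 230 × 0.857) = 478 A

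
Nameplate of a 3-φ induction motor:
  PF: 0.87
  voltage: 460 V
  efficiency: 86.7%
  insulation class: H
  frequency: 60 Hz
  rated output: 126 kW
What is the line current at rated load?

P_out = 126 kW = 126000 W
P_in = P_out / η = 126000 / 0.867 = 145329 W
I_L = P_in / (√3·V_L·cosφ) = 145329 / (1.732 × 460 × 0.87) = 210 A

210 A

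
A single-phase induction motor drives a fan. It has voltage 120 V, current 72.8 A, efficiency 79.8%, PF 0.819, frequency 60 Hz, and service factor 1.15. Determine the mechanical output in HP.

P_in = V·I·cosφ = 120 × 72.8 × 0.819 = 7155 W
P_out = η·P_in = 0.798 × 7155 = 5710 W
= 5710/746 = 7.65 HP

7.65 HP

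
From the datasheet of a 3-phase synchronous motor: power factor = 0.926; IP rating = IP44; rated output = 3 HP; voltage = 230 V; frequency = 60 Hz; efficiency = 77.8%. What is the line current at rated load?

7.8 A

P_out = 3 × 746 = 2238 W
P_in = P_out / η = 2238 / 0.778 = 2877 W
I_L = P_in / (√3·V_L·cosφ) = 2877 / (1.732 × 230 × 0.926) = 7.8 A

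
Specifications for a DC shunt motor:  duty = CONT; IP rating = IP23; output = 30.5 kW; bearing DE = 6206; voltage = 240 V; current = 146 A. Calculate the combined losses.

P_in = V·I = 240×146 = 35040 W
P_out = 30500 W
Losses = P_in − P_out = 35040 − 30500 = 4540 W

4.54 kW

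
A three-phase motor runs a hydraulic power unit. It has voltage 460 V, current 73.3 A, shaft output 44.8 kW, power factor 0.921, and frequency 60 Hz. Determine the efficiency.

83.3 %

P_out = 44.8 kW = 44800 W
P_in = √3·V_L·I_L·cosφ = 1.732 × 460 × 73.3 × 0.921 = 53786 W
η = P_out / P_in = 44800 / 53786 = 0.833 = 83.3%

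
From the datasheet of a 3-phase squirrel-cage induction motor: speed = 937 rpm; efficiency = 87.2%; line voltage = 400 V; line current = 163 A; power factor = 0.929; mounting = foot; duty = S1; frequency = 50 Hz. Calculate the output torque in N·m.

932 N·m

P_in = √3·V·I·cosφ = 1.732 × 400 × 163 × 0.929 = 104909 W
P_out = η·P_in = 0.872 × 104909 = 91481 W
n = 937 rpm
ω = 2π×937/60 = 98.12 rad/s
τ = P_out/ω = 91481/98.12 = 932 N·m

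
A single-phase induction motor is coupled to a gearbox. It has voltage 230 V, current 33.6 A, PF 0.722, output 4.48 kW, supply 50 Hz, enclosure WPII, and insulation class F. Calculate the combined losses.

1100 W

P_in = V·I·cosφ = 230×33.6×0.722 = 5580 W
P_out = 4480 W
Losses = P_in − P_out = 5580 − 4480 = 1100 W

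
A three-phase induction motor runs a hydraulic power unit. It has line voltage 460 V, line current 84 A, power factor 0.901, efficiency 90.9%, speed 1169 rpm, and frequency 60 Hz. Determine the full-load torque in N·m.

P_in = √3·V·I·cosφ = 1.732 × 460 × 84 × 0.901 = 60299 W
P_out = η·P_in = 0.909 × 60299 = 54812 W
n = 1169 rpm
ω = 2π×1169/60 = 122.4 rad/s
τ = P_out/ω = 54812/122.4 = 448 N·m

448 N·m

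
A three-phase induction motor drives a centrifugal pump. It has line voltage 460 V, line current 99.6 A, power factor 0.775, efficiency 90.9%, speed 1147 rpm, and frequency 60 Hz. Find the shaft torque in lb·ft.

P_in = √3·V·I·cosφ = 1.732 × 460 × 99.6 × 0.775 = 61499 W
P_out = η·P_in = 0.909 × 61499 = 55903 W
n = 1147 rpm
ω = 2π×1147/60 = 120.1 rad/s
τ = P_out/ω = 55903/120.1 = 465.5 N·m
In lb·ft: 465.5/1.356 = 343 lb·ft

343 lb·ft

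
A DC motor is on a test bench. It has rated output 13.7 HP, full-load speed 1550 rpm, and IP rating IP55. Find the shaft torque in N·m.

63 N·m

P_out = 13.7 × 746 = 10220 W
ω = 2π × 1550/60 = 162.3 rad/s
τ = P_out/ω = 10220/162.3 = 63 N·m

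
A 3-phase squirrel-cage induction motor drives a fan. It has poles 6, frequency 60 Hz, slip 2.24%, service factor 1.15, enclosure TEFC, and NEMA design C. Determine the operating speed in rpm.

1173 rpm

n_s = 120f/p = 120×60/6 = 1200 rpm
n = n_s(1 − s) = 1200 × (1 − 0.0224) = 1173 rpm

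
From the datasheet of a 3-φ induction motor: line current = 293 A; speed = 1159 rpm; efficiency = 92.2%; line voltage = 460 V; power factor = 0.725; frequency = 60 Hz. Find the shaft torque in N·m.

P_in = √3·V·I·cosφ = 1.732 × 460 × 293 × 0.725 = 169243 W
P_out = η·P_in = 0.922 × 169243 = 156042 W
n = 1159 rpm
ω = 2π×1159/60 = 121.4 rad/s
τ = P_out/ω = 156042/121.4 = 1290 N·m

1290 N·m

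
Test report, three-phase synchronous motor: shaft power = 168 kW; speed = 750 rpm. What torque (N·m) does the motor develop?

2140 N·m

ω = 2π × 750/60 = 78.54 rad/s
τ = P/ω = 168000/78.54 = 2140 N·m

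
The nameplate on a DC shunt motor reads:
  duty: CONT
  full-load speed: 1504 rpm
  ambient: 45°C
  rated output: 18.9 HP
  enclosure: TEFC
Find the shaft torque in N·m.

89.5 N·m

P_out = 18.9 × 746 = 14099 W
ω = 2π × 1504/60 = 157.5 rad/s
τ = P_out/ω = 14099/157.5 = 89.5 N·m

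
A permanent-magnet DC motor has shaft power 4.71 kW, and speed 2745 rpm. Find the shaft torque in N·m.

16.4 N·m

ω = 2π × 2745/60 = 287.5 rad/s
τ = P/ω = 4710/287.5 = 16.4 N·m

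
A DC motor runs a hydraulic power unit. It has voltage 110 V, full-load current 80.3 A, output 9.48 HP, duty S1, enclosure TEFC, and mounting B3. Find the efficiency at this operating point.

80.1 %

P_out = 9.48 × 746 = 7072 W
P_in = V·I = 110 × 80.3 = 8833 W
η = P_out / P_in = 7072 / 8833 = 0.801 = 80.1%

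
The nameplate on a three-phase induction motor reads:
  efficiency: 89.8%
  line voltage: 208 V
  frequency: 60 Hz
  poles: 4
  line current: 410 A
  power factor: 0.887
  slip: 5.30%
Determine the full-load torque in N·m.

659 N·m

P_in = √3·V·I·cosφ = 1.732 × 208 × 410 × 0.887 = 131014 W
P_out = η·P_in = 0.898 × 131014 = 117651 W
n_s = 120×60/4 = 1800 rpm; n = 1800×(1−0.053) = 1705 rpm
ω = 2π×1705/60 = 178.5 rad/s
τ = P_out/ω = 117651/178.5 = 659 N·m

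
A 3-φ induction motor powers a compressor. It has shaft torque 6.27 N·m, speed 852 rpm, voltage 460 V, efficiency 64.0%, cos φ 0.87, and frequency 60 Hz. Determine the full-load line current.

1.26 A

ω = 2π×852/60 = 89.22 rad/s; P_out = τω = 6.27 × 89.22 = 559 W
P_in = P_out / η = 559 / 0.640 = 873 W
I_L = P_in / (√3·V_L·cosφ) = 873 / (1.732 × 460 × 0.87) = 1.26 A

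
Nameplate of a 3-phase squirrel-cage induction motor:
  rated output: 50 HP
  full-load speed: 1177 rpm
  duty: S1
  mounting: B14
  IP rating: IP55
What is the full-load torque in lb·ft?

P_out = 50 × 746 = 37300 W
ω = 2π × 1177/60 = 123.3 rad/s
τ = P_out/ω = 37300/123.3 = 302.5 N·m
In lb·ft: 302.5/1.356 = 223 lb·ft

223 lb·ft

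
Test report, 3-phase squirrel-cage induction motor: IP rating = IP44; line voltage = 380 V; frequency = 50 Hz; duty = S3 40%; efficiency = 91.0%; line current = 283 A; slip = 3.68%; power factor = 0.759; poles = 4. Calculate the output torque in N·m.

P_in = √3·V·I·cosφ = 1.732 × 380 × 283 × 0.759 = 141371 W
P_out = η·P_in = 0.91 × 141371 = 128648 W
n_s = 120×50/4 = 1500 rpm; n = 1500×(1−0.0368) = 1445 rpm
ω = 2π×1445/60 = 151.3 rad/s
τ = P_out/ω = 128648/151.3 = 850 N·m

850 N·m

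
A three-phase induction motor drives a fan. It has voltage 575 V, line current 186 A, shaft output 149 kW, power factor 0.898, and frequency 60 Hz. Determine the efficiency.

P_out = 149 kW = 149000 W
P_in = √3·V_L·I_L·cosφ = 1.732 × 575 × 186 × 0.898 = 166343 W
η = P_out / P_in = 149000 / 166343 = 0.896 = 89.6%

89.6 %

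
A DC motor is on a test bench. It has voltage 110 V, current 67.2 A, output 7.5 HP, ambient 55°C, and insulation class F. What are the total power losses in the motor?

1800 W

P_in = V·I = 110×67.2 = 7392 W
P_out = 7.5×746 = 5595 W
Losses = P_in − P_out = 7392 − 5595 = 1797 W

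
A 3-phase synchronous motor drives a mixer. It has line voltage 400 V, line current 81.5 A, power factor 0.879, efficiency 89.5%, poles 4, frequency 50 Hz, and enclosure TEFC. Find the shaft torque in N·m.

P_in = √3·V·I·cosφ = 1.732 × 400 × 81.5 × 0.879 = 49631 W
P_out = η·P_in = 0.895 × 49631 = 44420 W
n = n_s = 120×50/4 = 1500 rpm (synchronous)
ω = 2π×1500/60 = 157.1 rad/s
τ = P_out/ω = 44420/157.1 = 283 N·m

283 N·m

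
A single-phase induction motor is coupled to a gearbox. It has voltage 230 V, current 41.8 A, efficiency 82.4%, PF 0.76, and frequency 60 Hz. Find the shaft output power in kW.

P_in = V·I·cosφ = 230 × 41.8 × 0.76 = 7307 W
P_out = η·P_in = 0.824 × 7307 = 6021 W

6.02 kW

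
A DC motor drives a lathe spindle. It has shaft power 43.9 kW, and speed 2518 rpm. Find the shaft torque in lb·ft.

123 lb·ft

ω = 2π × 2518/60 = 263.7 rad/s
τ = P/ω = 43900/263.7 = 166.5 N·m
In lb·ft: 166.5/1.356 = 123 lb·ft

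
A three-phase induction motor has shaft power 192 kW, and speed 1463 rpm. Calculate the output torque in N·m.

1250 N·m

ω = 2π × 1463/60 = 153.2 rad/s
τ = P/ω = 192000/153.2 = 1250 N·m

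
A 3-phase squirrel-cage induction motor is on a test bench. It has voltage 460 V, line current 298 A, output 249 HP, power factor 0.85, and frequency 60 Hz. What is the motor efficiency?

P_out = 249 × 746 = 185754 W
P_in = √3·V_L·I_L·cosφ = 1.732 × 460 × 298 × 0.85 = 201809 W
η = P_out / P_in = 185754 / 201809 = 0.920 = 92.0%

92.0 %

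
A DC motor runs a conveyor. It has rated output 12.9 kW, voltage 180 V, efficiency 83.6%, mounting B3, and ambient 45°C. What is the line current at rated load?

P_out = 12.9 kW = 12900 W
P_in = P_out / η = 12900 / 0.836 = 15431 W
I = P_in / V = 15431 / 180 = 85.7 A

85.7 A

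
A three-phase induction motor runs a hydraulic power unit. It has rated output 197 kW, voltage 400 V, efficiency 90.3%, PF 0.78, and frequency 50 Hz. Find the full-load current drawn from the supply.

404 A

P_out = 197 kW = 197000 W
P_in = P_out / η = 197000 / 0.903 = 218162 W
I_L = P_in / (√3·V_L·cosφ) = 218162 / (1.732 × 400 × 0.78) = 404 A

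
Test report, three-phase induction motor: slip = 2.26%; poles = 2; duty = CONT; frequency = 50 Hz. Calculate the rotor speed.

2932 rpm

n_s = 120f/p = 120×50/2 = 3000 rpm
n = n_s(1 − s) = 3000 × (1 − 0.0226) = 2932 rpm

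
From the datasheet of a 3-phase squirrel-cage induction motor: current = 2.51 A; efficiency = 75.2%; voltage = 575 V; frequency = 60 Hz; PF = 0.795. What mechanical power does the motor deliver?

1.49 kW

P_in = √3·V·I·cosφ = 1.732 × 575 × 2.51 × 0.795 = 1987 W
P_out = η·P_in = 0.752 × 1987 = 1494 W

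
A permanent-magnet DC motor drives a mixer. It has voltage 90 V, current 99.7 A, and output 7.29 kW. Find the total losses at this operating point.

1680 W

P_in = V·I = 90×99.7 = 8973 W
P_out = 7290 W
Losses = P_in − P_out = 8973 − 7290 = 1683 W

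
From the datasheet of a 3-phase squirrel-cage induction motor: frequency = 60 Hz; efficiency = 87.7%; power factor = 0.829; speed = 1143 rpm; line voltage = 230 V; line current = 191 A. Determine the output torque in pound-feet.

341 lb·ft

P_in = √3·V·I·cosφ = 1.732 × 230 × 191 × 0.829 = 63076 W
P_out = η·P_in = 0.877 × 63076 = 55318 W
n = 1143 rpm
ω = 2π×1143/60 = 119.7 rad/s
τ = P_out/ω = 55318/119.7 = 462.1 N·m
In lb·ft: 462.1/1.356 = 341 lb·ft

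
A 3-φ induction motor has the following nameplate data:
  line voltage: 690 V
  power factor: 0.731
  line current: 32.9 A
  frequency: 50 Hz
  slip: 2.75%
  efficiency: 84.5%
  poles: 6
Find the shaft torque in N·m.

P_in = √3·V·I·cosφ = 1.732 × 690 × 32.9 × 0.731 = 28742 W
P_out = η·P_in = 0.845 × 28742 = 24287 W
n_s = 120×50/6 = 1000 rpm; n = 1000×(1−0.0275) = 973 rpm
ω = 2π×973/60 = 101.9 rad/s
τ = P_out/ω = 24287/101.9 = 238 N·m

238 N·m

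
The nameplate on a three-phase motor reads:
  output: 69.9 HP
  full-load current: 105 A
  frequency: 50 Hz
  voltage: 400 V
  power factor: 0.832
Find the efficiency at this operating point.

86.2 %

P_out = 69.9 × 746 = 52145 W
P_in = √3·V_L·I_L·cosφ = 1.732 × 400 × 105 × 0.832 = 60523 W
η = P_out / P_in = 52145 / 60523 = 0.862 = 86.2%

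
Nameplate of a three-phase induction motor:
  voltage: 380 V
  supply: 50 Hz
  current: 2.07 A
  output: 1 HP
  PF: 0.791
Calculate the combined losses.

332 W

P_in = √3·V·I·cosφ = 1.732×380×2.07×0.791 = 1078 W
P_out = 1×746 = 746 W
Losses = P_in − P_out = 1078 − 746 = 332 W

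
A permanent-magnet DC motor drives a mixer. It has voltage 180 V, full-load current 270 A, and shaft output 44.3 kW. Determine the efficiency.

P_out = 44.3 kW = 44300 W
P_in = V·I = 180 × 270 = 48600 W
η = P_out / P_in = 44300 / 48600 = 0.912 = 91.2%

91.2 %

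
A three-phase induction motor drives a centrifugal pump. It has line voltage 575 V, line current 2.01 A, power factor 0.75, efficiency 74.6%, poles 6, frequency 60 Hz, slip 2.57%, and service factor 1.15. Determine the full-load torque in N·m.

P_in = √3·V·I·cosφ = 1.732 × 575 × 2.01 × 0.75 = 1501 W
P_out = η·P_in = 0.746 × 1501 = 1120 W
n_s = 120×60/6 = 1200 rpm; n = 1200×(1−0.0257) = 1169 rpm
ω = 2π×1169/60 = 122.4 rad/s
τ = P_out/ω = 1120/122.4 = 9.15 N·m

9.15 N·m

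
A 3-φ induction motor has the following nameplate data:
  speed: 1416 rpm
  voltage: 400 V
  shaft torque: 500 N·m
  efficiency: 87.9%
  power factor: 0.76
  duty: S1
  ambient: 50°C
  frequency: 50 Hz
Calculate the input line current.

160 A

ω = 2π×1416/60 = 148.3 rad/s; P_out = τω = 500 × 148.3 = 74150 W
P_in = P_out / η = 74150 / 0.879 = 84357 W
I_L = P_in / (√3·V_L·cosφ) = 84357 / (1.732 × 400 × 0.76) = 160 A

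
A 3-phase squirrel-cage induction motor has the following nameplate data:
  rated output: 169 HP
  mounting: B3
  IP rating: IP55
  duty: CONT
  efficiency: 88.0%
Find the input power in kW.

143 kW

P_out = 169 × 746 = 126074 W
P_in = P_out/η = 126074/0.88 = 143266 W = 143 kW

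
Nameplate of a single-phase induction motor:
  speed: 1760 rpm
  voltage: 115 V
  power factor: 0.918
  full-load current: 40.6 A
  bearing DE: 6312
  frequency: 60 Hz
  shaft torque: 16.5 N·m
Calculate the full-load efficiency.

71.0 %

ω = 2π × 1760/60 = 184.3 rad/s; P_out = τω = 16.5 × 184.3 = 3041 W
P_in = V·I·cosφ = 115 × 40.6 × 0.918 = 4286 W
η = P_out / P_in = 3041 / 4286 = 0.710 = 71.0%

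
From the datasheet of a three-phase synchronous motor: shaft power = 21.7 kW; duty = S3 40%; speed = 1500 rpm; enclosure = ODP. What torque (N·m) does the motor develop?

138 N·m

ω = 2π × 1500/60 = 157.1 rad/s
τ = P/ω = 21700/157.1 = 138 N·m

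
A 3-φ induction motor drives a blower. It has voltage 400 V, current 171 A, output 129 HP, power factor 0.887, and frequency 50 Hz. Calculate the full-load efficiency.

91.6 %

P_out = 129 × 746 = 96234 W
P_in = √3·V_L·I_L·cosφ = 1.732 × 400 × 171 × 0.887 = 105082 W
η = P_out / P_in = 96234 / 105082 = 0.916 = 91.6%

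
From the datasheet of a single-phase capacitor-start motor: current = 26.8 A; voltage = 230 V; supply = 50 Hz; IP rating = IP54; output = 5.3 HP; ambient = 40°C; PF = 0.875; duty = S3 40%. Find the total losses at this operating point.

P_in = V·I·cosφ = 230×26.8×0.875 = 5394 W
P_out = 5.3×746 = 3954 W
Losses = P_in − P_out = 5394 − 3954 = 1440 W

1440 W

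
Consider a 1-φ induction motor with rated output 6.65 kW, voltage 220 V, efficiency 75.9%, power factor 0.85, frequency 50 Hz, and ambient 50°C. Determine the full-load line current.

46.9 A

P_out = 6.65 kW = 6650 W
P_in = P_out / η = 6650 / 0.759 = 8762 W
I = P_in / (V·cosφ) = 8762 / (220 × 0.85) = 46.9 A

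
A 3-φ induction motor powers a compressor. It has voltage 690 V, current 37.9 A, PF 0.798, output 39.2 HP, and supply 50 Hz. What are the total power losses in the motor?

6900 W

P_in = √3·V·I·cosφ = 1.732×690×37.9×0.798 = 36144 W
P_out = 39.2×746 = 29243 W
Losses = P_in − P_out = 36144 − 29243 = 6901 W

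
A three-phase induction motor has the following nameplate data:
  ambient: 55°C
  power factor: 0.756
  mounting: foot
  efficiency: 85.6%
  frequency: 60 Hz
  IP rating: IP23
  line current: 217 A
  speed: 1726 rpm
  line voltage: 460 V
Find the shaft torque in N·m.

619 N·m

P_in = √3·V·I·cosφ = 1.732 × 460 × 217 × 0.756 = 130704 W
P_out = η·P_in = 0.856 × 130704 = 111883 W
n = 1726 rpm
ω = 2π×1726/60 = 180.7 rad/s
τ = P_out/ω = 111883/180.7 = 619 N·m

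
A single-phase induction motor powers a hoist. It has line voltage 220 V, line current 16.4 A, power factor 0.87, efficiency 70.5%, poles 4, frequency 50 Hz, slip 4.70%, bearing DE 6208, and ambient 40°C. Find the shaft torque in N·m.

14.8 N·m

P_in = V·I·cosφ = 220 × 16.4 × 0.87 = 3139 W
P_out = η·P_in = 0.705 × 3139 = 2213 W
n_s = 120×50/4 = 1500 rpm; n = 1500×(1−0.047) = 1430 rpm
ω = 2π×1430/60 = 149.7 rad/s
τ = P_out/ω = 2213/149.7 = 14.8 N·m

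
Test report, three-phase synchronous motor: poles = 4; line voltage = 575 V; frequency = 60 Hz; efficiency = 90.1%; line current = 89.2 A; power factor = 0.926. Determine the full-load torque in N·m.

P_in = √3·V·I·cosφ = 1.732 × 575 × 89.2 × 0.926 = 82261 W
P_out = η·P_in = 0.901 × 82261 = 74117 W
n = n_s = 120×60/4 = 1800 rpm (synchronous)
ω = 2π×1800/60 = 188.5 rad/s
τ = P_out/ω = 74117/188.5 = 393 N·m

393 N·m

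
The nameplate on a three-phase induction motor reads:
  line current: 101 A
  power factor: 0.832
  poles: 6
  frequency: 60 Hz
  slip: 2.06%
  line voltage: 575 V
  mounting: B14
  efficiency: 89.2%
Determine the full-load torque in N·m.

P_in = √3·V·I·cosφ = 1.732 × 575 × 101 × 0.832 = 83687 W
P_out = η·P_in = 0.892 × 83687 = 74649 W
n_s = 120×60/6 = 1200 rpm; n = 1200×(1−0.0206) = 1175 rpm
ω = 2π×1175/60 = 123 rad/s
τ = P_out/ω = 74649/123 = 607 N·m

607 N·m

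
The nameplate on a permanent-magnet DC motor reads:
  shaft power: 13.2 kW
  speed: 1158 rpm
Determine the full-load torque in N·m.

ω = 2π × 1158/60 = 121.3 rad/s
τ = P/ω = 13200/121.3 = 109 N·m

109 N·m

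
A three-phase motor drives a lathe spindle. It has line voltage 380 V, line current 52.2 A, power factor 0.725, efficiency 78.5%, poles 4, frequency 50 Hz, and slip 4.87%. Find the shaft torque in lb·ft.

96.5 lb·ft

P_in = √3·V·I·cosφ = 1.732 × 380 × 52.2 × 0.725 = 24908 W
P_out = η·P_in = 0.785 × 24908 = 19553 W
n_s = 120×50/4 = 1500 rpm; n = 1500×(1−0.0487) = 1427 rpm
ω = 2π×1427/60 = 149.4 rad/s
τ = P_out/ω = 19553/149.4 = 130.9 N·m
In lb·ft: 130.9/1.356 = 96.5 lb·ft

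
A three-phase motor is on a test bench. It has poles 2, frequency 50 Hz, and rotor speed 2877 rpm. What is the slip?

4.10 %

n_s = 120f/p = 120×50/2 = 3000 rpm
s = (n_s − n)/n_s = (3000 − 2877)/3000 = 0.0410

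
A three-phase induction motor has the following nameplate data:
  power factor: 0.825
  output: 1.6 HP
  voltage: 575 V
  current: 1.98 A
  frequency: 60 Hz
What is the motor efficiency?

P_out = 1.6 × 746 = 1194 W
P_in = √3·V_L·I_L·cosφ = 1.732 × 575 × 1.98 × 0.825 = 1627 W
η = P_out / P_in = 1194 / 1627 = 0.734 = 73.4%

73.4 %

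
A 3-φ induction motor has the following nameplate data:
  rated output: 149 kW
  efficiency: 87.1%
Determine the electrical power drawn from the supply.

P_out = 149000 W
P_in = P_out/η = 149000/0.871 = 171068 W = 171 kW

171 kW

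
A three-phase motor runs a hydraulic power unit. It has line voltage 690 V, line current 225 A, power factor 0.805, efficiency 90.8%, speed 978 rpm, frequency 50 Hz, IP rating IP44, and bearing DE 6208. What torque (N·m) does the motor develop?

P_in = √3·V·I·cosφ = 1.732 × 690 × 225 × 0.805 = 216459 W
P_out = η·P_in = 0.908 × 216459 = 196545 W
n = 978 rpm
ω = 2π×978/60 = 102.4 rad/s
τ = P_out/ω = 196545/102.4 = 1920 N·m

1920 N·m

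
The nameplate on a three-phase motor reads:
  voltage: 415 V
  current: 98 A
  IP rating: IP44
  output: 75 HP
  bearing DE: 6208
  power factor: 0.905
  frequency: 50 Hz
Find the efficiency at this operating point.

P_out = 75 × 746 = 55950 W
P_in = √3·V_L·I_L·cosφ = 1.732 × 415 × 98 × 0.905 = 63749 W
η = P_out / P_in = 55950 / 63749 = 0.878 = 87.8%

87.8 %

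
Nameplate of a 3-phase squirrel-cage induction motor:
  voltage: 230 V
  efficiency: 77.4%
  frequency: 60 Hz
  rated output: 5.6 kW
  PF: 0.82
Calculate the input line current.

22.1 A

P_out = 5.6 kW = 5600 W
P_in = P_out / η = 5600 / 0.774 = 7235 W
I_L = P_in / (√3·V_L·cosφ) = 7235 / (1.732 × 230 × 0.82) = 22.1 A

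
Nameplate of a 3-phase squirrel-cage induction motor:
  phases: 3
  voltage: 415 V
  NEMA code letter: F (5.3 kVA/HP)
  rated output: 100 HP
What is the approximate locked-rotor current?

737 A

S_LR = 5.3 × 100 = 530 kVA
I_LR = S_LR/(√3·V_L) = 530000/(1.732×415) = 737 A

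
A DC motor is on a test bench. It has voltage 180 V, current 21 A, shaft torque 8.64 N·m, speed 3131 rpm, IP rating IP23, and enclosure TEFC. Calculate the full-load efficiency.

74.9 %

ω = 2π × 3131/60 = 327.9 rad/s; P_out = τω = 8.64 × 327.9 = 2833 W
P_in = V·I = 180 × 21 = 3780 W
η = P_out / P_in = 2833 / 3780 = 0.749 = 74.9%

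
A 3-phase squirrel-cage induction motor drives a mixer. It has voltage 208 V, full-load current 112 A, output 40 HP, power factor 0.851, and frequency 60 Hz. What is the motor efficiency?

P_out = 40 × 746 = 29840 W
P_in = √3·V_L·I_L·cosφ = 1.732 × 208 × 112 × 0.851 = 34337 W
η = P_out / P_in = 29840 / 34337 = 0.869 = 86.9%

86.9 %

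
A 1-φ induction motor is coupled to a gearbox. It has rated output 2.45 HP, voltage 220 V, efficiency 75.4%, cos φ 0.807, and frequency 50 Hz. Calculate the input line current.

13.7 A

P_out = 2.45 × 746 = 1828 W
P_in = P_out / η = 1828 / 0.754 = 2424 W
I = P_in / (V·cosφ) = 2424 / (220 × 0.807) = 13.7 A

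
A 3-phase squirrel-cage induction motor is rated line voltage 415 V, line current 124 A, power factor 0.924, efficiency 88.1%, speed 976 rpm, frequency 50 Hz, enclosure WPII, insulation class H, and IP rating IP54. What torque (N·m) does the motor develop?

710 N·m

P_in = √3·V·I·cosφ = 1.732 × 415 × 124 × 0.924 = 82355 W
P_out = η·P_in = 0.881 × 82355 = 72555 W
n = 976 rpm
ω = 2π×976/60 = 102.2 rad/s
τ = P_out/ω = 72555/102.2 = 710 N·m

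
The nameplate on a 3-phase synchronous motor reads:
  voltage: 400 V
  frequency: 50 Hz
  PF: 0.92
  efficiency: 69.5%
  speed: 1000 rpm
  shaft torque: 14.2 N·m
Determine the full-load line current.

ω = 2π×1000/60 = 104.7 rad/s; P_out = τω = 14.2 × 104.7 = 1487 W
P_in = P_out / η = 1487 / 0.695 = 2140 W
I_L = P_in / (√3·V_L·cosφ) = 2140 / (1.732 × 400 × 0.92) = 3.36 A

3.36 A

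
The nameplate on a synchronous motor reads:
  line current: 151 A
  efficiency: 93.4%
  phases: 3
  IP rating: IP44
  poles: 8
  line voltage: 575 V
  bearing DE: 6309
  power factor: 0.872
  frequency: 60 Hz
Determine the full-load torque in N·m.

1300 N·m

P_in = √3·V·I·cosφ = 1.732 × 575 × 151 × 0.872 = 131132 W
P_out = η·P_in = 0.934 × 131132 = 122477 W
n = n_s = 120×60/8 = 900 rpm (synchronous)
ω = 2π×900/60 = 94.25 rad/s
τ = P_out/ω = 122477/94.25 = 1300 N·m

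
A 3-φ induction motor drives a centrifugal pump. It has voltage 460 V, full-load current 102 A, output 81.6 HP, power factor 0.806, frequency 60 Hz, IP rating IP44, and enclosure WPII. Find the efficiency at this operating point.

92.9 %

P_out = 81.6 × 746 = 60874 W
P_in = √3·V_L·I_L·cosφ = 1.732 × 460 × 102 × 0.806 = 65500 W
η = P_out / P_in = 60874 / 65500 = 0.929 = 92.9%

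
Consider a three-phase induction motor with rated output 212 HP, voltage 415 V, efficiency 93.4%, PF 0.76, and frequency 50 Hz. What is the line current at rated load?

310 A

P_out = 212 × 746 = 158152 W
P_in = P_out / η = 158152 / 0.934 = 169328 W
I_L = P_in / (√3·V_L·cosφ) = 169328 / (1.732 × 415 × 0.76) = 310 A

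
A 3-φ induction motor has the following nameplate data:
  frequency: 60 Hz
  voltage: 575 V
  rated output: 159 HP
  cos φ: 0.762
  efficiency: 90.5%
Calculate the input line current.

173 A

P_out = 159 × 746 = 118614 W
P_in = P_out / η = 118614 / 0.905 = 131065 W
I_L = P_in / (√3·V_L·cosφ) = 131065 / (1.732 × 575 × 0.762) = 173 A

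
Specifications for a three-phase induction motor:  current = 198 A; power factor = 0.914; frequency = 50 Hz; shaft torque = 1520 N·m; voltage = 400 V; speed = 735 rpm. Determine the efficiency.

93.3 %

ω = 2π × 735/60 = 76.97 rad/s; P_out = τω = 1520 × 76.97 = 116994 W
P_in = √3·V_L·I_L·cosφ = 1.732 × 400 × 198 × 0.914 = 125377 W
η = P_out / P_in = 116994 / 125377 = 0.933 = 93.3%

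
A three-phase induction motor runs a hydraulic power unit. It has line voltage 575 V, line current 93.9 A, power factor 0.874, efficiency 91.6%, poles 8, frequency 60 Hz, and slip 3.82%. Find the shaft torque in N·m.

P_in = √3·V·I·cosφ = 1.732 × 575 × 93.9 × 0.874 = 81732 W
P_out = η·P_in = 0.916 × 81732 = 74867 W
n_s = 120×60/8 = 900 rpm; n = 900×(1−0.0382) = 866 rpm
ω = 2π×866/60 = 90.69 rad/s
τ = P_out/ω = 74867/90.69 = 826 N·m

826 N·m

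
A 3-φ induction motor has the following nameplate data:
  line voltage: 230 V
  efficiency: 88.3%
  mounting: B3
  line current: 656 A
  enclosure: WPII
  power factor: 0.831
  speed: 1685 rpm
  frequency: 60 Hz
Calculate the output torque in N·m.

P_in = √3·V·I·cosφ = 1.732 × 230 × 656 × 0.831 = 217160 W
P_out = η·P_in = 0.883 × 217160 = 191752 W
n = 1685 rpm
ω = 2π×1685/60 = 176.5 rad/s
τ = P_out/ω = 191752/176.5 = 1090 N·m

1090 N·m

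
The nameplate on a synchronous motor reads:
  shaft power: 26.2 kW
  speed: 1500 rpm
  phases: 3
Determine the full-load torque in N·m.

167 N·m

ω = 2π × 1500/60 = 157.1 rad/s
τ = P/ω = 26200/157.1 = 167 N·m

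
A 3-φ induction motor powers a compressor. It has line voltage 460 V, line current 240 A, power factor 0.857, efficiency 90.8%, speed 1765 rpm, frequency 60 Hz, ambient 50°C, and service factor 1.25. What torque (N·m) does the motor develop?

P_in = √3·V·I·cosφ = 1.732 × 460 × 240 × 0.857 = 163869 W
P_out = η·P_in = 0.908 × 163869 = 148793 W
n = 1765 rpm
ω = 2π×1765/60 = 184.8 rad/s
τ = P_out/ω = 148793/184.8 = 805 N·m

805 N·m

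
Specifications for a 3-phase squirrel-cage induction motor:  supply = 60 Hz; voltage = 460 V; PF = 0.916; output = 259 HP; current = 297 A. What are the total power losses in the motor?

23500 W

P_in = √3·V·I·cosφ = 1.732×460×297×0.916 = 216749 W
P_out = 259×746 = 193214 W
Losses = P_in − P_out = 216749 − 193214 = 23535 W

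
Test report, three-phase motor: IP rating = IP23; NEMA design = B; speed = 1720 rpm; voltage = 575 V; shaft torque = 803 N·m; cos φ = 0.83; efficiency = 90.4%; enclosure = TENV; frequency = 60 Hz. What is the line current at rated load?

194 A

ω = 2π×1720/60 = 180.1 rad/s; P_out = τω = 803 × 180.1 = 144620 W
P_in = P_out / η = 144620 / 0.904 = 159978 W
I_L = P_in / (√3·V_L·cosφ) = 159978 / (1.732 × 575 × 0.83) = 194 A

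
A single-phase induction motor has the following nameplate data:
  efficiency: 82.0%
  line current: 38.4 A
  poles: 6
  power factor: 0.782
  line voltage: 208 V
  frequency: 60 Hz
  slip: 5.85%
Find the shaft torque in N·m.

43.3 N·m

P_in = V·I·cosφ = 208 × 38.4 × 0.782 = 6246 W
P_out = η·P_in = 0.82 × 6246 = 5122 W
n_s = 120×60/6 = 1200 rpm; n = 1200×(1−0.0585) = 1130 rpm
ω = 2π×1130/60 = 118.3 rad/s
τ = P_out/ω = 5122/118.3 = 43.3 N·m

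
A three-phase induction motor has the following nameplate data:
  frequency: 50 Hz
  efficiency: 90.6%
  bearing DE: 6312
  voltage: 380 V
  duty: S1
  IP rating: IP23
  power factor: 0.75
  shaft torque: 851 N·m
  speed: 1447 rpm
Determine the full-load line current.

ω = 2π×1447/60 = 151.5 rad/s; P_out = τω = 851 × 151.5 = 128927 W
P_in = P_out / η = 128927 / 0.906 = 142304 W
I_L = P_in / (√3·V_L·cosφ) = 142304 / (1.732 × 380 × 0.75) = 288 A

288 A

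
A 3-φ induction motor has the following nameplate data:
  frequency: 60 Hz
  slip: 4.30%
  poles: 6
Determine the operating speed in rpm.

n_s = 120f/p = 120×60/6 = 1200 rpm
n = n_s(1 − s) = 1200 × (1 − 0.043) = 1148 rpm

1148 rpm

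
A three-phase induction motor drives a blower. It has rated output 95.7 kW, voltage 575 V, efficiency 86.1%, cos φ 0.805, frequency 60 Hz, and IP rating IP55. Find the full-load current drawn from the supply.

P_out = 95.7 kW = 95700 W
P_in = P_out / η = 95700 / 0.861 = 111150 W
I_L = P_in / (√3·V_L·cosφ) = 111150 / (1.732 × 575 × 0.805) = 139 A

139 A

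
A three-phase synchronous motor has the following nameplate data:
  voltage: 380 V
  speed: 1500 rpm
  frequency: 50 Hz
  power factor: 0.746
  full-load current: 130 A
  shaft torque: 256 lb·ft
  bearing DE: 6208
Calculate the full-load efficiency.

85.4 %

τ = 256 lb·ft × 1.356 = 347.1 N·m
ω = 2π × 1500/60 = 157.1 rad/s; P_out = τω = 347.1 × 157.1 = 54529 W
P_in = √3·V_L·I_L·cosφ = 1.732 × 380 × 130 × 0.746 = 63828 W
η = P_out / P_in = 54529 / 63828 = 0.854 = 85.4%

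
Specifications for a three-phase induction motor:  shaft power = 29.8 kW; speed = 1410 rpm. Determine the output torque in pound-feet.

149 lb·ft

ω = 2π × 1410/60 = 147.7 rad/s
τ = P/ω = 29800/147.7 = 201.8 N·m
In lb·ft: 201.8/1.356 = 149 lb·ft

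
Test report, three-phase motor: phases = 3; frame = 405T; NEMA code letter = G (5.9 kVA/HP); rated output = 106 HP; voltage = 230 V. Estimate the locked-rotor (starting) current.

S_LR = 5.9 × 106 = 625.4 kVA
I_LR = S_LR/(√3·V_L) = 625400/(1.732×230) = 1570 A

1570 A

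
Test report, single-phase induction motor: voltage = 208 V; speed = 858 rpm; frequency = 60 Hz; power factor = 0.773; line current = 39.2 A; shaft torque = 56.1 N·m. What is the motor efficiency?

80.0 %

ω = 2π × 858/60 = 89.85 rad/s; P_out = τω = 56.1 × 89.85 = 5041 W
P_in = V·I·cosφ = 208 × 39.2 × 0.773 = 6303 W
η = P_out / P_in = 5041 / 6303 = 0.800 = 80.0%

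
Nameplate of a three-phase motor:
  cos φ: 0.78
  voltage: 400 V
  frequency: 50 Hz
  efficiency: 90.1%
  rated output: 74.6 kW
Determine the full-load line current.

P_out = 74.6 kW = 74600 W
P_in = P_out / η = 74600 / 0.901 = 82797 W
I_L = P_in / (√3·V_L·cosφ) = 82797 / (1.732 × 400 × 0.78) = 153 A

153 A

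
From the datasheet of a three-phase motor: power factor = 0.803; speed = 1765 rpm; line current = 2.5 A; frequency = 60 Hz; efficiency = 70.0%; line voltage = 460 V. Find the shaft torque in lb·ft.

P_in = √3·V·I·cosφ = 1.732 × 460 × 2.5 × 0.803 = 1599 W
P_out = η·P_in = 0.7 × 1599 = 1119 W
n = 1765 rpm
ω = 2π×1765/60 = 184.8 rad/s
τ = P_out/ω = 1119/184.8 = 6.055 N·m
In lb·ft: 6.055/1.356 = 4.47 lb·ft

4.47 lb·ft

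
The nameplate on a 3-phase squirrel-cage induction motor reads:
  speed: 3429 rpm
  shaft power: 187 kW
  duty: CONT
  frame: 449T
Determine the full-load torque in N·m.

ω = 2π × 3429/60 = 359.1 rad/s
τ = P/ω = 187000/359.1 = 521 N·m

521 N·m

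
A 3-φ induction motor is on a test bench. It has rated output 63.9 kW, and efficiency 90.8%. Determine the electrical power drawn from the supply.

P_out = 63900 W
P_in = P_out/η = 63900/0.908 = 70374 W = 70.4 kW

70.4 kW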